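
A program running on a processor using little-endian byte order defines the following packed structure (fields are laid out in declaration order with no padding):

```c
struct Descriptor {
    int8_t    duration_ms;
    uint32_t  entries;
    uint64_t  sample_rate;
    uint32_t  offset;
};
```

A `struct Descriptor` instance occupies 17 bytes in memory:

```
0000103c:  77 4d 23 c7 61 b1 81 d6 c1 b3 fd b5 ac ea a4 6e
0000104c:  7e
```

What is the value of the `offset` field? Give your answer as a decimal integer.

`offset` follows `duration_ms` (1 B), `entries` (4 B), `sample_rate` (8 B), so it starts at offset 1 + 4 + 8 = 13 and occupies 4 bytes.
Bytes at offsets 13..16: EA A4 6E 7E.
Little-endian: lowest address holds the least-significant byte.
Reassemble most-significant byte first: 7E 6E A4 EA → 0x7E6EA4EA.
0x7E6EA4EA = 2121180394.

2121180394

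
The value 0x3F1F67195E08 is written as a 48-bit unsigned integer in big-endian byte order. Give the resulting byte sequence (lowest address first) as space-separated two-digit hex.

Split into bytes (most-significant first): 3F 1F 67 19 5E 08.
Big-endian: lowest address holds the most-significant byte.
So the memory order matches the most-significant-first order: 3F 1F 67 19 5E 08.

3F 1F 67 19 5E 08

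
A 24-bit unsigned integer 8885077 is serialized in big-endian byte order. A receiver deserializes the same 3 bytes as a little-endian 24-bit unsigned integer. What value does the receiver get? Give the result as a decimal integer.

5608327

8885077 in 24-bit hexadecimal is 0x879355.
Stored big-endian, the bytes at ascending addresses are 87 93 55.
Read back as little-endian, the first byte is least significant, giving 0x559387.
0x559387 = 5608327.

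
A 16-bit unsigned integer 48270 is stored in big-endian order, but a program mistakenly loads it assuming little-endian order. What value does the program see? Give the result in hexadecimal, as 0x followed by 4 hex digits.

0x8EBC

48270 in 16-bit hexadecimal is 0xBC8E.
Stored big-endian, the bytes at ascending addresses are BC 8E.
Read back as little-endian, the first byte is least significant, giving 0x8EBC.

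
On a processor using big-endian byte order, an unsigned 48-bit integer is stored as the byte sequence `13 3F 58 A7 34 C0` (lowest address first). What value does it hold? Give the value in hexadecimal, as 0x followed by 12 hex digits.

0x133F58A734C0

Big-endian: lowest address holds the most-significant byte.
The bytes are already most-significant first: 0x133F58A734C0.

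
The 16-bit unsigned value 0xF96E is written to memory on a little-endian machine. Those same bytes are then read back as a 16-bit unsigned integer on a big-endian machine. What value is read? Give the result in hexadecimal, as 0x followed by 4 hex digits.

0x6EF9

Stored little-endian, the bytes at ascending addresses are 6E F9.
Read back as big-endian, the last byte is least significant, giving 0x6EF9.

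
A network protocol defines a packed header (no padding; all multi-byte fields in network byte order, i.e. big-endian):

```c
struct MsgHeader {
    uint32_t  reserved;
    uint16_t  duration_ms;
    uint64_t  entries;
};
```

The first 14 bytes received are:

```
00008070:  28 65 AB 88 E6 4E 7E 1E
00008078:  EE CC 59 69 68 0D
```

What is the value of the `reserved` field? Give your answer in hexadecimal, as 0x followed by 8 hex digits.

0x2865AB88

`reserved` is the first field, at byte offset 0, occupying 4 bytes.
Bytes at offsets 0..3: 28 65 AB 88.
Big-endian stores the most-significant byte at the lowest address.
The bytes are already most-significant first: 0x2865AB88.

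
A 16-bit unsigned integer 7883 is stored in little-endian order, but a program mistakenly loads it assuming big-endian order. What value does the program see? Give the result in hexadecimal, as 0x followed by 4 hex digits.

7883 in 16-bit hexadecimal is 0x1ECB.
Stored little-endian, the bytes at ascending addresses are CB 1E.
Read back as big-endian, the last byte is least significant, giving 0xCB1E.

0xCB1E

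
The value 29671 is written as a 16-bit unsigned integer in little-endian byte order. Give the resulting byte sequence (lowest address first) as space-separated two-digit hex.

29671 in hexadecimal, padded to 16 bits, is 0x73E7.
Split into bytes (most-significant first): 73 E7.
Little-endian: lowest address holds the least-significant byte.
So at ascending addresses the bytes are E7 73.

E7 73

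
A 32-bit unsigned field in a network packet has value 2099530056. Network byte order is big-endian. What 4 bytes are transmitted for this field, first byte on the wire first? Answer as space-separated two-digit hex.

2099530056 in hexadecimal, padded to 32 bits, is 0x7D244948.
Split into bytes (most-significant first): 7D 24 49 48.
In big-endian order the high byte comes first in memory.
So the memory order matches the most-significant-first order: 7D 24 49 48.

7D 24 49 48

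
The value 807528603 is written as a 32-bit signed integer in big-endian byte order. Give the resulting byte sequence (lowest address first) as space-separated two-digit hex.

807528603 in hexadecimal, padded to 32 bits, is 0x3021E89B.
Split into bytes (most-significant first): 30 21 E8 9B.
Big-endian stores the most-significant byte at the lowest address.
So the memory order matches the most-significant-first order: 30 21 E8 9B.

30 21 E8 9B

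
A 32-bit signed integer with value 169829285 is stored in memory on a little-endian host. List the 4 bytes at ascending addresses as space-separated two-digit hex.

169829285 in hexadecimal, padded to 32 bits, is 0x0A1F63A5.
Split into bytes (most-significant first): 0A 1F 63 A5.
Little-endian: lowest address holds the least-significant byte.
So at ascending addresses the bytes are A5 63 1F 0A.

A5 63 1F 0A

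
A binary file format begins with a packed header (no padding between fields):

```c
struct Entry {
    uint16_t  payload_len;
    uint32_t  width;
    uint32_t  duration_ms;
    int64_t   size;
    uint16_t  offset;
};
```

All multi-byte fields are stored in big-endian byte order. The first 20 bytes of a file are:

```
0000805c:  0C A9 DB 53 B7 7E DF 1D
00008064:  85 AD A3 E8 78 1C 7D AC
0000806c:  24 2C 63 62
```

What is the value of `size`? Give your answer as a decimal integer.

-6635921987167574996

`size` follows `payload_len` (2 B), `width` (4 B), `duration_ms` (4 B), so it starts at offset 2 + 4 + 4 = 10 and occupies 8 bytes.
Bytes at offsets 10..17: A3 E8 78 1C 7D AC 24 2C.
In big-endian order the high byte comes first in memory.
The bytes are already most-significant first: 0xA3E8781C7DAC242C.
Top bit is set, so as a signed 64-bit value this is 0xA3E8781C7DAC242C − 2^64 = -6635921987167574996.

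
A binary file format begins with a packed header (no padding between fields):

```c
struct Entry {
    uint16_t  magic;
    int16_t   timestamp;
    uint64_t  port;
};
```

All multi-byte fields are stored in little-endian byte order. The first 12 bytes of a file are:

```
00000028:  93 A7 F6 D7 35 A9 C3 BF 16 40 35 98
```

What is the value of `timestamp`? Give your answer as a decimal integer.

-10250

`timestamp` follows `magic` (2 bytes), so it starts at byte offset 2 and occupies 2 bytes.
Bytes at offsets 2..3: F6 D7.
Little-endian: lowest address holds the least-significant byte.
Reassemble most-significant byte first: D7 F6 → 0xD7F6.
Top bit is set, so as a signed 16-bit value this is 0xD7F6 − 2^16 = -10250.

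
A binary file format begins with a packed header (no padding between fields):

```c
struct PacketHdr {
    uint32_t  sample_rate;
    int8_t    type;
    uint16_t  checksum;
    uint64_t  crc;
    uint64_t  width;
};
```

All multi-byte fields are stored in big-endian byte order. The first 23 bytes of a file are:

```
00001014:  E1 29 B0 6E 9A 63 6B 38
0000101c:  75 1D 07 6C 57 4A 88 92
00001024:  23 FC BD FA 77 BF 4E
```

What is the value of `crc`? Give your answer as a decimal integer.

`crc` follows `sample_rate` (4 B), `type` (1 B), `checksum` (2 B), so it starts at offset 4 + 1 + 2 = 7 and occupies 8 bytes.
Bytes at offsets 7..14: 38 75 1D 07 6C 57 4A 88.
Big-endian: lowest address holds the most-significant byte.
The bytes are already most-significant first: 0x38751D076C574A88.
0x38751D076C574A88 = 4068189756118747784.

4068189756118747784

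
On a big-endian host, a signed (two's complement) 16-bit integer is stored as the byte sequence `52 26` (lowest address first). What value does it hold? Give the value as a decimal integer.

Big-endian stores the most-significant byte at the lowest address.
The bytes are already most-significant first: 0x5226.
0x5226 = 21030.

21030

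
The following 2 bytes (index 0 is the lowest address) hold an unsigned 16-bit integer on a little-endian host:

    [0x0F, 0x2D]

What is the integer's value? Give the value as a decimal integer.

11535

In little-endian order the low byte comes first in memory.
Reassemble most-significant byte first: 2D 0F → 0x2D0F.
0x2D0F = 11535.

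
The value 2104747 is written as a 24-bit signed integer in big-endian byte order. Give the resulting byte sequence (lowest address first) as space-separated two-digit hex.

20 1D AB

2104747 in hexadecimal, padded to 24 bits, is 0x201DAB.
Split into bytes (most-significant first): 20 1D AB.
Big-endian: lowest address holds the most-significant byte.
So the memory order matches the most-significant-first order: 20 1D AB.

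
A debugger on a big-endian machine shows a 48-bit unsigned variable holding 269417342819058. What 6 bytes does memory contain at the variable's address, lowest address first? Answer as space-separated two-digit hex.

F5 08 9D 03 DA F2

269417342819058 in hexadecimal, padded to 48 bits, is 0xF5089D03DAF2.
Split into bytes (most-significant first): F5 08 9D 03 DA F2.
Big-endian: lowest address holds the most-significant byte.
So the memory order matches the most-significant-first order: F5 08 9D 03 DA F2.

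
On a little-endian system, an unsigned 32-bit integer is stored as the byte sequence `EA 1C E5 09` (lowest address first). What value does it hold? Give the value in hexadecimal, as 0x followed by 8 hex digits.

0x09E51CEA

Little-endian stores the least-significant byte at the lowest address.
Reassemble most-significant byte first: 09 E5 1C EA → 0x09E51CEA.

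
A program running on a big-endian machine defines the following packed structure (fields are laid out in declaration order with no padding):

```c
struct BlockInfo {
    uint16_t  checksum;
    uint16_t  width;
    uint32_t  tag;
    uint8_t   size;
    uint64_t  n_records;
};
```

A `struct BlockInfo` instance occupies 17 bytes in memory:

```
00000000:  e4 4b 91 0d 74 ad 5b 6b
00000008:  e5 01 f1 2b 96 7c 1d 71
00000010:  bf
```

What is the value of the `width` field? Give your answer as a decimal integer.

`width` follows `checksum` (2 bytes), so it starts at byte offset 2 and occupies 2 bytes.
Bytes at offsets 2..3: 91 0D.
Big-endian: lowest address holds the most-significant byte.
The bytes are already most-significant first: 0x910D.
0x910D = 37133.

37133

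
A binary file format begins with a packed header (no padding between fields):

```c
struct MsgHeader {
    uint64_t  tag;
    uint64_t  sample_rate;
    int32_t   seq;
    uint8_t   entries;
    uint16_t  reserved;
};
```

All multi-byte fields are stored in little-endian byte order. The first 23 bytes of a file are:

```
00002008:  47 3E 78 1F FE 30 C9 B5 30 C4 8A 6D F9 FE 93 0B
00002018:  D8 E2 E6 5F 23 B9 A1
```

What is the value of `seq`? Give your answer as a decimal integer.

`seq` follows `tag` (8 B), `sample_rate` (8 B), so it starts at offset 8 + 8 = 16 and occupies 4 bytes.
Bytes at offsets 16..19: D8 E2 E6 5F.
Little-endian: lowest address holds the least-significant byte.
Reassemble most-significant byte first: 5F E6 E2 D8 → 0x5FE6E2D8.
0x5FE6E2D8 = 1608966872.

1608966872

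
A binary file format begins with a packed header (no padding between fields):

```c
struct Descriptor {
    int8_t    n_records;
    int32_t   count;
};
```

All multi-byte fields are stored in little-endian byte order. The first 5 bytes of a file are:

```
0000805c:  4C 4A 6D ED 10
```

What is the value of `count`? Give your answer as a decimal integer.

`count` follows `n_records` (1 byte), so it starts at byte offset 1 and occupies 4 bytes.
Bytes at offsets 1..4: 4A 6D ED 10.
Little-endian stores the least-significant byte at the lowest address.
Reassemble most-significant byte first: 10 ED 6D 4A → 0x10ED6D4A.
0x10ED6D4A = 283995466.

283995466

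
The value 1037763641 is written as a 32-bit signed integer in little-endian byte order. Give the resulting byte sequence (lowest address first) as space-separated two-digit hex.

1037763641 in hexadecimal, padded to 32 bits, is 0x3DDB0439.
Split into bytes (most-significant first): 3D DB 04 39.
In little-endian order the low byte comes first in memory.
So at ascending addresses the bytes are 39 04 DB 3D.

39 04 DB 3D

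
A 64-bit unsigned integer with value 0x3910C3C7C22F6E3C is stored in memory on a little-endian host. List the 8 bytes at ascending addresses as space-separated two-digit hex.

3C 6E 2F C2 C7 C3 10 39

Split into bytes (most-significant first): 39 10 C3 C7 C2 2F 6E 3C.
Little-endian: lowest address holds the least-significant byte.
So at ascending addresses the bytes are 3C 6E 2F C2 C7 C3 10 39.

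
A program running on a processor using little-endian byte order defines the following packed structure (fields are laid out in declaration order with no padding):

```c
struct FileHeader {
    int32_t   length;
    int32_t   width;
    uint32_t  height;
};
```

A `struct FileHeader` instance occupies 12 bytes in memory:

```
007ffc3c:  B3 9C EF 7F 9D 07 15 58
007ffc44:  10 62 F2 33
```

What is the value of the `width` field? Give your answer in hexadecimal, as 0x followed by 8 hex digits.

0x5815079D

`width` follows `length` (4 bytes), so it starts at byte offset 4 and occupies 4 bytes.
Bytes at offsets 4..7: 9D 07 15 58.
Little-endian stores the least-significant byte at the lowest address.
Reassemble most-significant byte first: 58 15 07 9D → 0x5815079D.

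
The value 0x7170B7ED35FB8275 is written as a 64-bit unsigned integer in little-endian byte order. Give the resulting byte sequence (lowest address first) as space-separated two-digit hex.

75 82 FB 35 ED B7 70 71

Split into bytes (most-significant first): 71 70 B7 ED 35 FB 82 75.
In little-endian order the low byte comes first in memory.
So at ascending addresses the bytes are 75 82 FB 35 ED B7 70 71.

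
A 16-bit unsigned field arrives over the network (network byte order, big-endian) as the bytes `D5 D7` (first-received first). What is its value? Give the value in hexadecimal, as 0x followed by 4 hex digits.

In big-endian order the high byte comes first in memory.
The bytes are already most-significant first: 0xD5D7.

0xD5D7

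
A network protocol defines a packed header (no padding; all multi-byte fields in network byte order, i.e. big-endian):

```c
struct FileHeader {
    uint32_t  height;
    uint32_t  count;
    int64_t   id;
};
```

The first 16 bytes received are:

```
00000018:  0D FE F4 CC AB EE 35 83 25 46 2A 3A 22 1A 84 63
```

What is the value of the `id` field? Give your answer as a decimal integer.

`id` follows `height` (4 B), `count` (4 B), so it starts at offset 4 + 4 = 8 and occupies 8 bytes.
Bytes at offsets 8..15: 25 46 2A 3A 22 1A 84 63.
In big-endian order the high byte comes first in memory.
The bytes are already most-significant first: 0x25462A3A221A8463.
0x25462A3A221A8463 = 2685880656941712483.

2685880656941712483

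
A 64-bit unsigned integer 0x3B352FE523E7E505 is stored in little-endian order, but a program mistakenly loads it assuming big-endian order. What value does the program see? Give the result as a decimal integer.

Stored little-endian, the bytes at ascending addresses are 05 E5 E7 23 E5 2F 35 3B.
Read back as big-endian, the last byte is least significant, giving 0x05E5E723E52F353B.
0x05E5E723E52F353B = 424999881211327803.

424999881211327803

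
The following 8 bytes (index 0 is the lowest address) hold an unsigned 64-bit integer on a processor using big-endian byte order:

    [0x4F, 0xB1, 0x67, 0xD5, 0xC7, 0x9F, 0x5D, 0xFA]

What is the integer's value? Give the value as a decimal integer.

Big-endian stores the most-significant byte at the lowest address.
The bytes are already most-significant first: 0x4FB167D5C79F5DFA.
0x4FB167D5C79F5DFA = 5742485167748898298.

5742485167748898298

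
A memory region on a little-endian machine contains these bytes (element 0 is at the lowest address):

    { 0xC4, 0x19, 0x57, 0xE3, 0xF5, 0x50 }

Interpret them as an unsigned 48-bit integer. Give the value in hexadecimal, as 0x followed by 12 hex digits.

Little-endian stores the least-significant byte at the lowest address.
Reassemble most-significant byte first: 50 F5 E3 57 19 C4 → 0x50F5E35719C4.

0x50F5E35719C4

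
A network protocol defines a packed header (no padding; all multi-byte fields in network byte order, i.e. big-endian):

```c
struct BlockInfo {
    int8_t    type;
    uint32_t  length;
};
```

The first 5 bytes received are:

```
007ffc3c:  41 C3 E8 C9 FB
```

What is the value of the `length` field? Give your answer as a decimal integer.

`length` follows `type` (1 byte), so it starts at byte offset 1 and occupies 4 bytes.
Bytes at offsets 1..4: C3 E8 C9 FB.
Big-endian: lowest address holds the most-significant byte.
The bytes are already most-significant first: 0xC3E8C9FB.
0xC3E8C9FB = 3286813179.

3286813179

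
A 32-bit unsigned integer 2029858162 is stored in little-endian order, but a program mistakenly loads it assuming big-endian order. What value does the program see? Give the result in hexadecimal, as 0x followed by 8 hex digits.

2029858162 in 32-bit hexadecimal is 0x78FD2D72.
Stored little-endian, the bytes at ascending addresses are 72 2D FD 78.
Read back as big-endian, the last byte is least significant, giving 0x722DFD78.

0x722DFD78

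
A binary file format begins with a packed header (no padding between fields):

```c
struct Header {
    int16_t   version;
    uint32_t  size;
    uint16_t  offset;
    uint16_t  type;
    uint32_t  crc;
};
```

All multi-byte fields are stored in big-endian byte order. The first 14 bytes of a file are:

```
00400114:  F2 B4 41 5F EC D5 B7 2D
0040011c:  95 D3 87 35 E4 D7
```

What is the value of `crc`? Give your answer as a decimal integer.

2268456151

`crc` follows `version` (2 B), `size` (4 B), `offset` (2 B), `type` (2 B), so it starts at offset 2 + 4 + 2 + 2 = 10 and occupies 4 bytes.
Bytes at offsets 10..13: 87 35 E4 D7.
Big-endian stores the most-significant byte at the lowest address.
The bytes are already most-significant first: 0x8735E4D7.
0x8735E4D7 = 2268456151.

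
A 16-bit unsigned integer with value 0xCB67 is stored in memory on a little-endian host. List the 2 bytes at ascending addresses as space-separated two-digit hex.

67 CB

Split into bytes (most-significant first): CB 67.
Little-endian stores the least-significant byte at the lowest address.
So at ascending addresses the bytes are 67 CB.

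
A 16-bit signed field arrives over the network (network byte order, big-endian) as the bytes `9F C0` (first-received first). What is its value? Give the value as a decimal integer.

-24640

Big-endian: lowest address holds the most-significant byte.
The bytes are already most-significant first: 0x9FC0.
Top bit is set, so as a signed 16-bit value this is 0x9FC0 − 2^16 = -24640.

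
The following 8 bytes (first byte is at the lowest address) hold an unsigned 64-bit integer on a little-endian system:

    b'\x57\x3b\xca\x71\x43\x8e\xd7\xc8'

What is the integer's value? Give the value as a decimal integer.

14472192347901410135

In little-endian order the low byte comes first in memory.
Reassemble most-significant byte first: C8 D7 8E 43 71 CA 3B 57 → 0xC8D78E4371CA3B57.
0xC8D78E4371CA3B57 = 14472192347901410135.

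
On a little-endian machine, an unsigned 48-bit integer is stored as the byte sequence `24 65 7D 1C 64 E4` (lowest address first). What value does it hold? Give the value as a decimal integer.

251118625842468

Little-endian: lowest address holds the least-significant byte.
Reassemble most-significant byte first: E4 64 1C 7D 65 24 → 0xE4641C7D6524.
0xE4641C7D6524 = 251118625842468.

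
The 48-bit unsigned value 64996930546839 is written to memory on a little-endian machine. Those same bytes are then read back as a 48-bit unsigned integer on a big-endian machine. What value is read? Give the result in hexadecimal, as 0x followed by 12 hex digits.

64996930546839 in 48-bit hexadecimal is 0x3B1D46F4EC97.
Stored little-endian, the bytes at ascending addresses are 97 EC F4 46 1D 3B.
Read back as big-endian, the last byte is least significant, giving 0x97ECF4461D3B.

0x97ECF4461D3B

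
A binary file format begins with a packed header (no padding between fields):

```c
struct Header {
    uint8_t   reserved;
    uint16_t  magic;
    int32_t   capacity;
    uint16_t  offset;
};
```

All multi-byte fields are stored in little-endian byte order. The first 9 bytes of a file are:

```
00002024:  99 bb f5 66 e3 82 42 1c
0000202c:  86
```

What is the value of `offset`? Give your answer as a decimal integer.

`offset` follows `reserved` (1 B), `magic` (2 B), `capacity` (4 B), so it starts at offset 1 + 2 + 4 = 7 and occupies 2 bytes.
Bytes at offsets 7..8: 1C 86.
Little-endian stores the least-significant byte at the lowest address.
Reassemble most-significant byte first: 86 1C → 0x861C.
0x861C = 34332.

34332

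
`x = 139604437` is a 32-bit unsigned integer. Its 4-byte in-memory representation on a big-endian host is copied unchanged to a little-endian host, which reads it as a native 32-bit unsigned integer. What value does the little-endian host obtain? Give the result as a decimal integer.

3576779272

139604437 in 32-bit hexadecimal is 0x085231D5.
Stored big-endian, the bytes at ascending addresses are 08 52 31 D5.
Read back as little-endian, the first byte is least significant, giving 0xD5315208.
0xD5315208 = 3576779272.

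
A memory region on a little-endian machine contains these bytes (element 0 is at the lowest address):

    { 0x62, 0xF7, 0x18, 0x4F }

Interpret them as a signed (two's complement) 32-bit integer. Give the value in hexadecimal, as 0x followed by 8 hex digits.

Little-endian: lowest address holds the least-significant byte.
Reassemble most-significant byte first: 4F 18 F7 62 → 0x4F18F762.

0x4F18F762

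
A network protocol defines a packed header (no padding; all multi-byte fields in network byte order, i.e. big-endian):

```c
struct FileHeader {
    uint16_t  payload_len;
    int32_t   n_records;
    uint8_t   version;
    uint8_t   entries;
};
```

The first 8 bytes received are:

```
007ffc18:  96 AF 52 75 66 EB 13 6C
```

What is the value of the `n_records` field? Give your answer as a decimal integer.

1383425771

`n_records` follows `payload_len` (2 bytes), so it starts at byte offset 2 and occupies 4 bytes.
Bytes at offsets 2..5: 52 75 66 EB.
Big-endian: lowest address holds the most-significant byte.
The bytes are already most-significant first: 0x527566EB.
0x527566EB = 1383425771.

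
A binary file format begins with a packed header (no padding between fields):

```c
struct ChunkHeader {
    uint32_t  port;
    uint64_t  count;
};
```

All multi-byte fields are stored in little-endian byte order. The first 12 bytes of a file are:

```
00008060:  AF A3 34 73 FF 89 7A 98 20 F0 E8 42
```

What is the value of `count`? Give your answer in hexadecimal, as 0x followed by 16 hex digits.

`count` follows `port` (4 bytes), so it starts at byte offset 4 and occupies 8 bytes.
Bytes at offsets 4..11: FF 89 7A 98 20 F0 E8 42.
In little-endian order the low byte comes first in memory.
Reassemble most-significant byte first: 42 E8 F0 20 98 7A 89 FF → 0x42E8F020987A89FF.

0x42E8F020987A89FF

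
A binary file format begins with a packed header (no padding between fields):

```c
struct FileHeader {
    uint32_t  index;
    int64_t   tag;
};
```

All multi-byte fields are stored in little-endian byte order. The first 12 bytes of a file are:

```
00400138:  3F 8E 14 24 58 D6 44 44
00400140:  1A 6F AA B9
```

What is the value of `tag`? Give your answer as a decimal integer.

`tag` follows `index` (4 bytes), so it starts at byte offset 4 and occupies 8 bytes.
Bytes at offsets 4..11: 58 D6 44 44 1A 6F AA B9.
Little-endian stores the least-significant byte at the lowest address.
Reassemble most-significant byte first: B9 AA 6F 1A 44 44 D6 58 → 0xB9AA6F1A4444D658.
Top bit is set, so as a signed 64-bit value this is 0xB9AA6F1A4444D658 − 2^64 = -5068116272046877096.

-5068116272046877096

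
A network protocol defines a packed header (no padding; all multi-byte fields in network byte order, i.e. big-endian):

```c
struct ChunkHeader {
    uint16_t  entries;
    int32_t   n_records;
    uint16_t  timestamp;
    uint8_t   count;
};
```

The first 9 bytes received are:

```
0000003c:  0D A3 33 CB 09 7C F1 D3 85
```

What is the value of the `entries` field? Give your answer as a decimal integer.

3491

`entries` is the first field, at byte offset 0, occupying 2 bytes.
Bytes at offsets 0..1: 0D A3.
Big-endian stores the most-significant byte at the lowest address.
The bytes are already most-significant first: 0x0DA3.
0x0DA3 = 3491.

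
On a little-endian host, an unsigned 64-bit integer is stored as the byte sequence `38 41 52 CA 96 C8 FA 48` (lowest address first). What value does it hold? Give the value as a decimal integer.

In little-endian order the low byte comes first in memory.
Reassemble most-significant byte first: 48 FA C8 96 CA 52 41 38 → 0x48FAC896CA524138.
0x48FAC896CA524138 = 5258736064873513272.

5258736064873513272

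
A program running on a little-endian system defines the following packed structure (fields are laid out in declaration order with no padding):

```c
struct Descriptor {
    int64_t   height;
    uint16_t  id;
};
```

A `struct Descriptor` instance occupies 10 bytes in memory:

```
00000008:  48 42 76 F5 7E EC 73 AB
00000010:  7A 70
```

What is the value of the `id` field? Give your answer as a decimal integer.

28794

`id` follows `height` (8 bytes), so it starts at byte offset 8 and occupies 2 bytes.
Bytes at offsets 8..9: 7A 70.
In little-endian order the low byte comes first in memory.
Reassemble most-significant byte first: 70 7A → 0x707A.
0x707A = 28794.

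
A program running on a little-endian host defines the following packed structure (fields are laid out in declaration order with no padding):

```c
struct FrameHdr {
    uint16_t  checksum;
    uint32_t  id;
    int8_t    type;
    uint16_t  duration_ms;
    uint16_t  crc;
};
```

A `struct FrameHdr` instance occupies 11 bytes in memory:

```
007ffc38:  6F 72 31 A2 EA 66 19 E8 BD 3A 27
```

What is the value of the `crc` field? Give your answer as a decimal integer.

10042

`crc` follows `checksum` (2 B), `id` (4 B), `type` (1 B), `duration_ms` (2 B), so it starts at offset 2 + 4 + 1 + 2 = 9 and occupies 2 bytes.
Bytes at offsets 9..10: 3A 27.
In little-endian order the low byte comes first in memory.
Reassemble most-significant byte first: 27 3A → 0x273A.
0x273A = 10042.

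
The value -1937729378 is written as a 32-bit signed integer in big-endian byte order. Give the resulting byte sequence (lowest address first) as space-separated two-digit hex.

Two's complement of -1937729378 in 32 bits: 1937729378 = 0x737F6762; invert → 0x8C80989D; add 1 → 0x8C80989E.
Split into bytes (most-significant first): 8C 80 98 9E.
Big-endian: lowest address holds the most-significant byte.
So the memory order matches the most-significant-first order: 8C 80 98 9E.

8C 80 98 9E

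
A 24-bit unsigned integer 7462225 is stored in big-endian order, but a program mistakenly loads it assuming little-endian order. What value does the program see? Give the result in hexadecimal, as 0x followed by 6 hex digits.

0x51DD71

7462225 in 24-bit hexadecimal is 0x71DD51.
Stored big-endian, the bytes at ascending addresses are 71 DD 51.
Read back as little-endian, the first byte is least significant, giving 0x51DD71.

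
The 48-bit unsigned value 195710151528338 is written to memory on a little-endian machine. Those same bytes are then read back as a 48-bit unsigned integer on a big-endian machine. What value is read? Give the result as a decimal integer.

195710151528338 in 48-bit hexadecimal is 0xB1FF520F8F92.
Stored little-endian, the bytes at ascending addresses are 92 8F 0F 52 FF B1.
Read back as big-endian, the last byte is least significant, giving 0x928F0F52FFB1.
0x928F0F52FFB1 = 161143135076273.

161143135076273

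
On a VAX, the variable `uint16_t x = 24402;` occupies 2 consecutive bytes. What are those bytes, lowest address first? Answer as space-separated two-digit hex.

24402 in hexadecimal, padded to 16 bits, is 0x5F52.
Split into bytes (most-significant first): 5F 52.
In little-endian order the low byte comes first in memory.
So at ascending addresses the bytes are 52 5F.

52 5F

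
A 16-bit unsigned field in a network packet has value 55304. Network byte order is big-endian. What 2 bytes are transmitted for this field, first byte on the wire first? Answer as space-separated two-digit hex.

55304 in hexadecimal, padded to 16 bits, is 0xD808.
Split into bytes (most-significant first): D8 08.
Big-endian: lowest address holds the most-significant byte.
So the memory order matches the most-significant-first order: D8 08.

D8 08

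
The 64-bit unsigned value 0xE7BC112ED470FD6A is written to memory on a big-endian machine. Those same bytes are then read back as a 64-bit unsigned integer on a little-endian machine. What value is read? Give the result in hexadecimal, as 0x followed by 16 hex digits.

0x6AFD70D42E11BCE7

Stored big-endian, the bytes at ascending addresses are E7 BC 11 2E D4 70 FD 6A.
Read back as little-endian, the first byte is least significant, giving 0x6AFD70D42E11BCE7.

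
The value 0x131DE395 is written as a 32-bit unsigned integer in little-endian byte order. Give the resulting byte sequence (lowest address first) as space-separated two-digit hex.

Split into bytes (most-significant first): 13 1D E3 95.
In little-endian order the low byte comes first in memory.
So at ascending addresses the bytes are 95 E3 1D 13.

95 E3 1D 13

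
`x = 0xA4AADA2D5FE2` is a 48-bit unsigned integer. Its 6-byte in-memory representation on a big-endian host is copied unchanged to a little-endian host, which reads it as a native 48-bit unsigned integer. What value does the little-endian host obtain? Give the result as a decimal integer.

248898419075748

Stored big-endian, the bytes at ascending addresses are A4 AA DA 2D 5F E2.
Read back as little-endian, the first byte is least significant, giving 0xE25F2DDAAAA4.
0xE25F2DDAAAA4 = 248898419075748.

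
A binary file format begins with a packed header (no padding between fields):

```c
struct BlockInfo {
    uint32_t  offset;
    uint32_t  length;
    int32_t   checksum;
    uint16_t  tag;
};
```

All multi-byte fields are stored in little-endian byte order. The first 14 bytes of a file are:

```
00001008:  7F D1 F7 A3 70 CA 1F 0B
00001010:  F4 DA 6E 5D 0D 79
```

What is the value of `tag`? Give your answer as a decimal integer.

`tag` follows `offset` (4 B), `length` (4 B), `checksum` (4 B), so it starts at offset 4 + 4 + 4 = 12 and occupies 2 bytes.
Bytes at offsets 12..13: 0D 79.
Little-endian stores the least-significant byte at the lowest address.
Reassemble most-significant byte first: 79 0D → 0x790D.
0x790D = 30989.

30989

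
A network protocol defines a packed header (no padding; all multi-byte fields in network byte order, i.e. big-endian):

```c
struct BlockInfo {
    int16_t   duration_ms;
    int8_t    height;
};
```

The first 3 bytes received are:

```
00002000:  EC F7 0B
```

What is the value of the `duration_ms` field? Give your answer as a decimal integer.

`duration_ms` is the first field, at byte offset 0, occupying 2 bytes.
Bytes at offsets 0..1: EC F7.
Big-endian: lowest address holds the most-significant byte.
The bytes are already most-significant first: 0xECF7.
Top bit is set, so as a signed 16-bit value this is 0xECF7 − 2^16 = -4873.

-4873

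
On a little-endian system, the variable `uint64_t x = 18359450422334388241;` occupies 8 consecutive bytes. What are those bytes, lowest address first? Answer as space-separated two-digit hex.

11 F8 A2 F6 E2 DE C9 FE

18359450422334388241 in hexadecimal, padded to 64 bits, is 0xFEC9DEE2F6A2F811.
Split into bytes (most-significant first): FE C9 DE E2 F6 A2 F8 11.
Little-endian: lowest address holds the least-significant byte.
So at ascending addresses the bytes are 11 F8 A2 F6 E2 DE C9 FE.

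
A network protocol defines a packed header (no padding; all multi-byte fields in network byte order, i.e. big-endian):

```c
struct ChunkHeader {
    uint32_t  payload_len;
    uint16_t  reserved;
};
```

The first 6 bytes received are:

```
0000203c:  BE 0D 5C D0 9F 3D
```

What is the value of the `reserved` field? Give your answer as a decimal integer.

`reserved` follows `payload_len` (4 bytes), so it starts at byte offset 4 and occupies 2 bytes.
Bytes at offsets 4..5: 9F 3D.
Big-endian stores the most-significant byte at the lowest address.
The bytes are already most-significant first: 0x9F3D.
0x9F3D = 40765.

40765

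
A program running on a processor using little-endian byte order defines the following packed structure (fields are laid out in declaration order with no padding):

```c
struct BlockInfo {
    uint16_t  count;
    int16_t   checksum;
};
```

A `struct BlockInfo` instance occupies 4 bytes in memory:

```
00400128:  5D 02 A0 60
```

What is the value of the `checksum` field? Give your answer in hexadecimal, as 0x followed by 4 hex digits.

`checksum` follows `count` (2 bytes), so it starts at byte offset 2 and occupies 2 bytes.
Bytes at offsets 2..3: A0 60.
Little-endian: lowest address holds the least-significant byte.
Reassemble most-significant byte first: 60 A0 → 0x60A0.

0x60A0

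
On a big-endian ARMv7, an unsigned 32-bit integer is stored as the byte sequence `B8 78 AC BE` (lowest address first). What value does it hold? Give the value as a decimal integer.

3094916286

Big-endian stores the most-significant byte at the lowest address.
The bytes are already most-significant first: 0xB878ACBE.
0xB878ACBE = 3094916286.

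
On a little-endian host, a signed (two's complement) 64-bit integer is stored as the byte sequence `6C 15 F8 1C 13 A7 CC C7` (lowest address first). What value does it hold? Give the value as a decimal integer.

In little-endian order the low byte comes first in memory.
Reassemble most-significant byte first: C7 CC A7 13 1C F8 15 6C → 0xC7CCA7131CF8156C.
Top bit is set, so as a signed 64-bit value this is 0xC7CCA7131CF8156C − 2^64 = -4049678264380680852.

-4049678264380680852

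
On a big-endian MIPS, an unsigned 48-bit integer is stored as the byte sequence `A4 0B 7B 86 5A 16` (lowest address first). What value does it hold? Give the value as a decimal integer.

In big-endian order the high byte comes first in memory.
The bytes are already most-significant first: 0xA40B7B865A16.
0xA40B7B865A16 = 180369223997974.

180369223997974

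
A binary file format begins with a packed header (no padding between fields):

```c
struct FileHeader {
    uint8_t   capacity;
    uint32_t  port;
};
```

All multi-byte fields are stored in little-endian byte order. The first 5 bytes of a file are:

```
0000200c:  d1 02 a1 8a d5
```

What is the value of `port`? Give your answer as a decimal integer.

3582632194

`port` follows `capacity` (1 byte), so it starts at byte offset 1 and occupies 4 bytes.
Bytes at offsets 1..4: 02 A1 8A D5.
Little-endian: lowest address holds the least-significant byte.
Reassemble most-significant byte first: D5 8A A1 02 → 0xD58AA102.
0xD58AA102 = 3582632194.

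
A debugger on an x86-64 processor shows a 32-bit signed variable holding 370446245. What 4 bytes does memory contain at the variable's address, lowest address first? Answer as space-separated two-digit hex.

A5 8F 14 16

370446245 in hexadecimal, padded to 32 bits, is 0x16148FA5.
Split into bytes (most-significant first): 16 14 8F A5.
Little-endian stores the least-significant byte at the lowest address.
So at ascending addresses the bytes are A5 8F 14 16.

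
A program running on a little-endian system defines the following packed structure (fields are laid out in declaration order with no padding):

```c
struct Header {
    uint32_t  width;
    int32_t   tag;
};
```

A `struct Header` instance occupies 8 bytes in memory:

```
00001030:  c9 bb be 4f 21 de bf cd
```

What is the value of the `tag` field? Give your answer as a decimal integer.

`tag` follows `width` (4 bytes), so it starts at byte offset 4 and occupies 4 bytes.
Bytes at offsets 4..7: 21 DE BF CD.
In little-endian order the low byte comes first in memory.
Reassemble most-significant byte first: CD BF DE 21 → 0xCDBFDE21.
Top bit is set, so as a signed 32-bit value this is 0xCDBFDE21 − 2^32 = -843063775.

-843063775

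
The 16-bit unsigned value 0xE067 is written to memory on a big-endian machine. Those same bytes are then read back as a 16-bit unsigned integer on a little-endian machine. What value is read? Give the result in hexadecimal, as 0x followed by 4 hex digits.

Stored big-endian, the bytes at ascending addresses are E0 67.
Read back as little-endian, the first byte is least significant, giving 0x67E0.

0x67E0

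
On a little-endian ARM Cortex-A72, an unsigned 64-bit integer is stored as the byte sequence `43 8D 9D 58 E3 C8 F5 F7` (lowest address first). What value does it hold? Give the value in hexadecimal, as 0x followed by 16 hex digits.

0xF7F5C8E3589D8D43

Little-endian stores the least-significant byte at the lowest address.
Reassemble most-significant byte first: F7 F5 C8 E3 58 9D 8D 43 → 0xF7F5C8E3589D8D43.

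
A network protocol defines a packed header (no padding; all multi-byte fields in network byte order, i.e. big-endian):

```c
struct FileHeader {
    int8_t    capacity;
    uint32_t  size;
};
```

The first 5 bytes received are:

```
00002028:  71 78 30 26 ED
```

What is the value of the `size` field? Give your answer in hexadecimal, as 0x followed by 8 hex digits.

`size` follows `capacity` (1 byte), so it starts at byte offset 1 and occupies 4 bytes.
Bytes at offsets 1..4: 78 30 26 ED.
Big-endian stores the most-significant byte at the lowest address.
The bytes are already most-significant first: 0x783026ED.

0x783026ED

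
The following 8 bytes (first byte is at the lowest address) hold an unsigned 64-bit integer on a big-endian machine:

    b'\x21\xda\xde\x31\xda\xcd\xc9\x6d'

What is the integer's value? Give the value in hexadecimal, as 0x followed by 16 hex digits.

In big-endian order the high byte comes first in memory.
The bytes are already most-significant first: 0x21DADE31DACDC96D.

0x21DADE31DACDC96D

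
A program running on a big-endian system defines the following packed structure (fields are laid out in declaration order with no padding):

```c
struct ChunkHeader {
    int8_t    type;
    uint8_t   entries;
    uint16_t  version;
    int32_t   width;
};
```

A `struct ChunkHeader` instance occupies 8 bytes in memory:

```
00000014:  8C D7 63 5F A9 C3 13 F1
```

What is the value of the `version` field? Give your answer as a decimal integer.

25439

`version` follows `type` (1 B), `entries` (1 B), so it starts at offset 1 + 1 = 2 and occupies 2 bytes.
Bytes at offsets 2..3: 63 5F.
Big-endian: lowest address holds the most-significant byte.
The bytes are already most-significant first: 0x635F.
0x635F = 25439.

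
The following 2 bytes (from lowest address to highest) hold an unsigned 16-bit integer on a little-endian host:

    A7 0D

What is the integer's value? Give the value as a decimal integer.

In little-endian order the low byte comes first in memory.
Reassemble most-significant byte first: 0D A7 → 0x0DA7.
0x0DA7 = 3495.

3495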